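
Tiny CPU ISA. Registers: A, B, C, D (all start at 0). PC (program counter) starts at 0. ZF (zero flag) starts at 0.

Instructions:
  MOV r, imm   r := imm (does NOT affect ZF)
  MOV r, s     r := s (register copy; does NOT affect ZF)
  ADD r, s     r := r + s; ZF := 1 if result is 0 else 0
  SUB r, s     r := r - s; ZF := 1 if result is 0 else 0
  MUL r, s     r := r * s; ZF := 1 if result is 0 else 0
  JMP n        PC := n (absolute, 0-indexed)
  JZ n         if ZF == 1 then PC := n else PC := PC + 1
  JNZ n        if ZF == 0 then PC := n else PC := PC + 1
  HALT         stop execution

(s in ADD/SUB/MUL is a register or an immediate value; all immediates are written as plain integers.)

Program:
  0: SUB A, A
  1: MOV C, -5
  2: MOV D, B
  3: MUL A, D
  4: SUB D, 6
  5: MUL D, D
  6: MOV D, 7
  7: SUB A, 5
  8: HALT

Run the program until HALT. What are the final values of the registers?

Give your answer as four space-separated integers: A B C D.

Step 1: PC=0 exec 'SUB A, A'. After: A=0 B=0 C=0 D=0 ZF=1 PC=1
Step 2: PC=1 exec 'MOV C, -5'. After: A=0 B=0 C=-5 D=0 ZF=1 PC=2
Step 3: PC=2 exec 'MOV D, B'. After: A=0 B=0 C=-5 D=0 ZF=1 PC=3
Step 4: PC=3 exec 'MUL A, D'. After: A=0 B=0 C=-5 D=0 ZF=1 PC=4
Step 5: PC=4 exec 'SUB D, 6'. After: A=0 B=0 C=-5 D=-6 ZF=0 PC=5
Step 6: PC=5 exec 'MUL D, D'. After: A=0 B=0 C=-5 D=36 ZF=0 PC=6
Step 7: PC=6 exec 'MOV D, 7'. After: A=0 B=0 C=-5 D=7 ZF=0 PC=7
Step 8: PC=7 exec 'SUB A, 5'. After: A=-5 B=0 C=-5 D=7 ZF=0 PC=8
Step 9: PC=8 exec 'HALT'. After: A=-5 B=0 C=-5 D=7 ZF=0 PC=8 HALTED

Answer: -5 0 -5 7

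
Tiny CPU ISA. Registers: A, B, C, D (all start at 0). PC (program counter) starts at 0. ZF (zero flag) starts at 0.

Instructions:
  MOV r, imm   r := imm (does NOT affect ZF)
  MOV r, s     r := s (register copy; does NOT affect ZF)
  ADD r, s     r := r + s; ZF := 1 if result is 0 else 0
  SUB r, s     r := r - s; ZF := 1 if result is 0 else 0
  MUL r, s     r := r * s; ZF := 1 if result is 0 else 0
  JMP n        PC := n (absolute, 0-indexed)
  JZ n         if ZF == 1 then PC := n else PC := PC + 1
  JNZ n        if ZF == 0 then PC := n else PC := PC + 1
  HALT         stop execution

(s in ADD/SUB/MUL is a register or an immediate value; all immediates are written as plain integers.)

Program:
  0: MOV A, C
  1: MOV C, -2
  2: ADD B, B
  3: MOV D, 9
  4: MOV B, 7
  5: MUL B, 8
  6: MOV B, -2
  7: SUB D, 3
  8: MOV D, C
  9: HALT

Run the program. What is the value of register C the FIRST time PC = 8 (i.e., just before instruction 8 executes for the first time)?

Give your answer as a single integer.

Step 1: PC=0 exec 'MOV A, C'. After: A=0 B=0 C=0 D=0 ZF=0 PC=1
Step 2: PC=1 exec 'MOV C, -2'. After: A=0 B=0 C=-2 D=0 ZF=0 PC=2
Step 3: PC=2 exec 'ADD B, B'. After: A=0 B=0 C=-2 D=0 ZF=1 PC=3
Step 4: PC=3 exec 'MOV D, 9'. After: A=0 B=0 C=-2 D=9 ZF=1 PC=4
Step 5: PC=4 exec 'MOV B, 7'. After: A=0 B=7 C=-2 D=9 ZF=1 PC=5
Step 6: PC=5 exec 'MUL B, 8'. After: A=0 B=56 C=-2 D=9 ZF=0 PC=6
Step 7: PC=6 exec 'MOV B, -2'. After: A=0 B=-2 C=-2 D=9 ZF=0 PC=7
Step 8: PC=7 exec 'SUB D, 3'. After: A=0 B=-2 C=-2 D=6 ZF=0 PC=8
First time PC=8: C=-2

-2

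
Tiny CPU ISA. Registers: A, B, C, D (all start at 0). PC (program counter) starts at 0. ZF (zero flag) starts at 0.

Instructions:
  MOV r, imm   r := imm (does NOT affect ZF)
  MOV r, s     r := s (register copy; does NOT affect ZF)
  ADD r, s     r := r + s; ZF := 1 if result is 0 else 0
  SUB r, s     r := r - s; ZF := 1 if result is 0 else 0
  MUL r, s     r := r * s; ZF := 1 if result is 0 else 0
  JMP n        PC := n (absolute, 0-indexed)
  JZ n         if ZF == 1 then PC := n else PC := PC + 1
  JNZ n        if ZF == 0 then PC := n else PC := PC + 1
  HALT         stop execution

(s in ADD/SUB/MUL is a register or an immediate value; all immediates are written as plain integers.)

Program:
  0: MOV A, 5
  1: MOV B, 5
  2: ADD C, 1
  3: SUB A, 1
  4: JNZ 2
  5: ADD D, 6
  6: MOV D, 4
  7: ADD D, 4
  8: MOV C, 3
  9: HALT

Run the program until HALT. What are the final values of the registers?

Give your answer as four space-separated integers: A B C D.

Answer: 0 5 3 8

Derivation:
Step 1: PC=0 exec 'MOV A, 5'. After: A=5 B=0 C=0 D=0 ZF=0 PC=1
Step 2: PC=1 exec 'MOV B, 5'. After: A=5 B=5 C=0 D=0 ZF=0 PC=2
Step 3: PC=2 exec 'ADD C, 1'. After: A=5 B=5 C=1 D=0 ZF=0 PC=3
Step 4: PC=3 exec 'SUB A, 1'. After: A=4 B=5 C=1 D=0 ZF=0 PC=4
Step 5: PC=4 exec 'JNZ 2'. After: A=4 B=5 C=1 D=0 ZF=0 PC=2
Step 6: PC=2 exec 'ADD C, 1'. After: A=4 B=5 C=2 D=0 ZF=0 PC=3
Step 7: PC=3 exec 'SUB A, 1'. After: A=3 B=5 C=2 D=0 ZF=0 PC=4
Step 8: PC=4 exec 'JNZ 2'. After: A=3 B=5 C=2 D=0 ZF=0 PC=2
Step 9: PC=2 exec 'ADD C, 1'. After: A=3 B=5 C=3 D=0 ZF=0 PC=3
Step 10: PC=3 exec 'SUB A, 1'. After: A=2 B=5 C=3 D=0 ZF=0 PC=4
Step 11: PC=4 exec 'JNZ 2'. After: A=2 B=5 C=3 D=0 ZF=0 PC=2
Step 12: PC=2 exec 'ADD C, 1'. After: A=2 B=5 C=4 D=0 ZF=0 PC=3
Step 13: PC=3 exec 'SUB A, 1'. After: A=1 B=5 C=4 D=0 ZF=0 PC=4
Step 14: PC=4 exec 'JNZ 2'. After: A=1 B=5 C=4 D=0 ZF=0 PC=2
Step 15: PC=2 exec 'ADD C, 1'. After: A=1 B=5 C=5 D=0 ZF=0 PC=3
Step 16: PC=3 exec 'SUB A, 1'. After: A=0 B=5 C=5 D=0 ZF=1 PC=4
Step 17: PC=4 exec 'JNZ 2'. After: A=0 B=5 C=5 D=0 ZF=1 PC=5
Step 18: PC=5 exec 'ADD D, 6'. After: A=0 B=5 C=5 D=6 ZF=0 PC=6
Step 19: PC=6 exec 'MOV D, 4'. After: A=0 B=5 C=5 D=4 ZF=0 PC=7
Step 20: PC=7 exec 'ADD D, 4'. After: A=0 B=5 C=5 D=8 ZF=0 PC=8
Step 21: PC=8 exec 'MOV C, 3'. After: A=0 B=5 C=3 D=8 ZF=0 PC=9
Step 22: PC=9 exec 'HALT'. After: A=0 B=5 C=3 D=8 ZF=0 PC=9 HALTED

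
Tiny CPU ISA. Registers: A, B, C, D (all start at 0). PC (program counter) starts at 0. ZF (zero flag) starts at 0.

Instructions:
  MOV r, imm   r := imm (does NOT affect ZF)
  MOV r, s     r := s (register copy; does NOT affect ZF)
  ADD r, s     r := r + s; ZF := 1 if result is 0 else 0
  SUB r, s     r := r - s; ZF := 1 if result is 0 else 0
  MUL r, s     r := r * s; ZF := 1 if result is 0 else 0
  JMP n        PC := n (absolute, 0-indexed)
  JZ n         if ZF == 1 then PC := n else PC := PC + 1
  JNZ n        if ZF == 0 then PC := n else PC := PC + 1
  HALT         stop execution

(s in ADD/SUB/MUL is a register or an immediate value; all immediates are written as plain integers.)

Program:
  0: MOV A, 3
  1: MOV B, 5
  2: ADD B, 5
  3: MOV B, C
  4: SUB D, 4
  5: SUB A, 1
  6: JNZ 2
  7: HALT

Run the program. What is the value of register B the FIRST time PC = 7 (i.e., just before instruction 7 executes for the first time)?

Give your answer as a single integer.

Step 1: PC=0 exec 'MOV A, 3'. After: A=3 B=0 C=0 D=0 ZF=0 PC=1
Step 2: PC=1 exec 'MOV B, 5'. After: A=3 B=5 C=0 D=0 ZF=0 PC=2
Step 3: PC=2 exec 'ADD B, 5'. After: A=3 B=10 C=0 D=0 ZF=0 PC=3
Step 4: PC=3 exec 'MOV B, C'. After: A=3 B=0 C=0 D=0 ZF=0 PC=4
Step 5: PC=4 exec 'SUB D, 4'. After: A=3 B=0 C=0 D=-4 ZF=0 PC=5
Step 6: PC=5 exec 'SUB A, 1'. After: A=2 B=0 C=0 D=-4 ZF=0 PC=6
Step 7: PC=6 exec 'JNZ 2'. After: A=2 B=0 C=0 D=-4 ZF=0 PC=2
Step 8: PC=2 exec 'ADD B, 5'. After: A=2 B=5 C=0 D=-4 ZF=0 PC=3
Step 9: PC=3 exec 'MOV B, C'. After: A=2 B=0 C=0 D=-4 ZF=0 PC=4
Step 10: PC=4 exec 'SUB D, 4'. After: A=2 B=0 C=0 D=-8 ZF=0 PC=5
Step 11: PC=5 exec 'SUB A, 1'. After: A=1 B=0 C=0 D=-8 ZF=0 PC=6
Step 12: PC=6 exec 'JNZ 2'. After: A=1 B=0 C=0 D=-8 ZF=0 PC=2
Step 13: PC=2 exec 'ADD B, 5'. After: A=1 B=5 C=0 D=-8 ZF=0 PC=3
Step 14: PC=3 exec 'MOV B, C'. After: A=1 B=0 C=0 D=-8 ZF=0 PC=4
Step 15: PC=4 exec 'SUB D, 4'. After: A=1 B=0 C=0 D=-12 ZF=0 PC=5
Step 16: PC=5 exec 'SUB A, 1'. After: A=0 B=0 C=0 D=-12 ZF=1 PC=6
Step 17: PC=6 exec 'JNZ 2'. After: A=0 B=0 C=0 D=-12 ZF=1 PC=7
First time PC=7: B=0

0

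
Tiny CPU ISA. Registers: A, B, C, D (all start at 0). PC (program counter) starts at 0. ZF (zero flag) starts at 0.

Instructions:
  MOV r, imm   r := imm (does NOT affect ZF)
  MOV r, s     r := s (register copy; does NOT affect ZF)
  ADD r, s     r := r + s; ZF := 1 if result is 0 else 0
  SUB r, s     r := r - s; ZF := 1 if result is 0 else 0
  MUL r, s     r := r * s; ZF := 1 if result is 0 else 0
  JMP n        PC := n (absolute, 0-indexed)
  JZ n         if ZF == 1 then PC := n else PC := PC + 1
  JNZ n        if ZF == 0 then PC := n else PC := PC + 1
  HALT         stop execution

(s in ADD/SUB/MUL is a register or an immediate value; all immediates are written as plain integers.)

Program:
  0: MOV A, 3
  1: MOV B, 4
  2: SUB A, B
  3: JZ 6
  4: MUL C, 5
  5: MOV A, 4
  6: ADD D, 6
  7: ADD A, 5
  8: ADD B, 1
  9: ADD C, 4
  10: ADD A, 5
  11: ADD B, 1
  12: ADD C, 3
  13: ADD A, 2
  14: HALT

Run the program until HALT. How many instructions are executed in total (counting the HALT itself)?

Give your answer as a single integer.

Step 1: PC=0 exec 'MOV A, 3'. After: A=3 B=0 C=0 D=0 ZF=0 PC=1
Step 2: PC=1 exec 'MOV B, 4'. After: A=3 B=4 C=0 D=0 ZF=0 PC=2
Step 3: PC=2 exec 'SUB A, B'. After: A=-1 B=4 C=0 D=0 ZF=0 PC=3
Step 4: PC=3 exec 'JZ 6'. After: A=-1 B=4 C=0 D=0 ZF=0 PC=4
Step 5: PC=4 exec 'MUL C, 5'. After: A=-1 B=4 C=0 D=0 ZF=1 PC=5
Step 6: PC=5 exec 'MOV A, 4'. After: A=4 B=4 C=0 D=0 ZF=1 PC=6
Step 7: PC=6 exec 'ADD D, 6'. After: A=4 B=4 C=0 D=6 ZF=0 PC=7
Step 8: PC=7 exec 'ADD A, 5'. After: A=9 B=4 C=0 D=6 ZF=0 PC=8
Step 9: PC=8 exec 'ADD B, 1'. After: A=9 B=5 C=0 D=6 ZF=0 PC=9
Step 10: PC=9 exec 'ADD C, 4'. After: A=9 B=5 C=4 D=6 ZF=0 PC=10
Step 11: PC=10 exec 'ADD A, 5'. After: A=14 B=5 C=4 D=6 ZF=0 PC=11
Step 12: PC=11 exec 'ADD B, 1'. After: A=14 B=6 C=4 D=6 ZF=0 PC=12
Step 13: PC=12 exec 'ADD C, 3'. After: A=14 B=6 C=7 D=6 ZF=0 PC=13
Step 14: PC=13 exec 'ADD A, 2'. After: A=16 B=6 C=7 D=6 ZF=0 PC=14
Step 15: PC=14 exec 'HALT'. After: A=16 B=6 C=7 D=6 ZF=0 PC=14 HALTED
Total instructions executed: 15

Answer: 15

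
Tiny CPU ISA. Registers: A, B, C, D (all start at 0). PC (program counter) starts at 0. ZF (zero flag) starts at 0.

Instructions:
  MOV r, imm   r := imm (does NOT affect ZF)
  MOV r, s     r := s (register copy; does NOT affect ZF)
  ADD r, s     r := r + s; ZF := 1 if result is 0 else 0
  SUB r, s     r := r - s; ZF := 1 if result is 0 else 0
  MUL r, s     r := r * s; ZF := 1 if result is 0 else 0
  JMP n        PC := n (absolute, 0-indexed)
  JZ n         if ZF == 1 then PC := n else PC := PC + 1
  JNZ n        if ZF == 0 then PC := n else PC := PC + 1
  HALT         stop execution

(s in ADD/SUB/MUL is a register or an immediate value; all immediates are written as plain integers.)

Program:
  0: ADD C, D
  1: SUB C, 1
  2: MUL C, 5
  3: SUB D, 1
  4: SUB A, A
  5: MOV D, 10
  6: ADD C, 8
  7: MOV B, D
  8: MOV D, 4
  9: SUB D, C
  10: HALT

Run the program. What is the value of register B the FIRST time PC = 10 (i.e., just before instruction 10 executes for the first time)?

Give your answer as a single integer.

Step 1: PC=0 exec 'ADD C, D'. After: A=0 B=0 C=0 D=0 ZF=1 PC=1
Step 2: PC=1 exec 'SUB C, 1'. After: A=0 B=0 C=-1 D=0 ZF=0 PC=2
Step 3: PC=2 exec 'MUL C, 5'. After: A=0 B=0 C=-5 D=0 ZF=0 PC=3
Step 4: PC=3 exec 'SUB D, 1'. After: A=0 B=0 C=-5 D=-1 ZF=0 PC=4
Step 5: PC=4 exec 'SUB A, A'. After: A=0 B=0 C=-5 D=-1 ZF=1 PC=5
Step 6: PC=5 exec 'MOV D, 10'. After: A=0 B=0 C=-5 D=10 ZF=1 PC=6
Step 7: PC=6 exec 'ADD C, 8'. After: A=0 B=0 C=3 D=10 ZF=0 PC=7
Step 8: PC=7 exec 'MOV B, D'. After: A=0 B=10 C=3 D=10 ZF=0 PC=8
Step 9: PC=8 exec 'MOV D, 4'. After: A=0 B=10 C=3 D=4 ZF=0 PC=9
Step 10: PC=9 exec 'SUB D, C'. After: A=0 B=10 C=3 D=1 ZF=0 PC=10
First time PC=10: B=10

10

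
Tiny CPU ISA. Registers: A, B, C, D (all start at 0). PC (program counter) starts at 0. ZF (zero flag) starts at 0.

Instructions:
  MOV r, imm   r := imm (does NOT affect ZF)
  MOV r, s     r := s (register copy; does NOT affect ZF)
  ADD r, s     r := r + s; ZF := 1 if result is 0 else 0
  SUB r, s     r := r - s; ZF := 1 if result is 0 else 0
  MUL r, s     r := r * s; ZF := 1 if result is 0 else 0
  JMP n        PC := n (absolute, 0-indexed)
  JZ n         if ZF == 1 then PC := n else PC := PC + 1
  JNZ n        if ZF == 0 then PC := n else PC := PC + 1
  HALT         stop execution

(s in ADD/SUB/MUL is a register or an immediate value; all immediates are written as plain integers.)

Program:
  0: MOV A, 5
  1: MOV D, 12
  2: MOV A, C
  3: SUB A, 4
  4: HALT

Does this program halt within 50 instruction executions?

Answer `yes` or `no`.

Answer: yes

Derivation:
Step 1: PC=0 exec 'MOV A, 5'. After: A=5 B=0 C=0 D=0 ZF=0 PC=1
Step 2: PC=1 exec 'MOV D, 12'. After: A=5 B=0 C=0 D=12 ZF=0 PC=2
Step 3: PC=2 exec 'MOV A, C'. After: A=0 B=0 C=0 D=12 ZF=0 PC=3
Step 4: PC=3 exec 'SUB A, 4'. After: A=-4 B=0 C=0 D=12 ZF=0 PC=4
Step 5: PC=4 exec 'HALT'. After: A=-4 B=0 C=0 D=12 ZF=0 PC=4 HALTED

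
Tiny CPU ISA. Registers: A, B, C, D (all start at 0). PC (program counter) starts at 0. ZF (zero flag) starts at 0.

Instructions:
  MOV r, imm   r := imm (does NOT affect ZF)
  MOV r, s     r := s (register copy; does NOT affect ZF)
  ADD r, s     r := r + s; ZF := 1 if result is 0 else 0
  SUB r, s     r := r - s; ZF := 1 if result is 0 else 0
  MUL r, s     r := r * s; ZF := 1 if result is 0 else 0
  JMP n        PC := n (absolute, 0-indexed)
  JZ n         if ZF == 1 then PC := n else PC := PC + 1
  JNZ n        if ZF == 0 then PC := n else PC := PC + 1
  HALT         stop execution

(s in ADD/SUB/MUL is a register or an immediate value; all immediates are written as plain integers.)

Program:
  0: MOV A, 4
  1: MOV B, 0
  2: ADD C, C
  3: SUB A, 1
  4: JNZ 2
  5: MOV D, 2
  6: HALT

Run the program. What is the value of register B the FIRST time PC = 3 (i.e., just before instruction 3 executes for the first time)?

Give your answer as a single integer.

Step 1: PC=0 exec 'MOV A, 4'. After: A=4 B=0 C=0 D=0 ZF=0 PC=1
Step 2: PC=1 exec 'MOV B, 0'. After: A=4 B=0 C=0 D=0 ZF=0 PC=2
Step 3: PC=2 exec 'ADD C, C'. After: A=4 B=0 C=0 D=0 ZF=1 PC=3
First time PC=3: B=0

0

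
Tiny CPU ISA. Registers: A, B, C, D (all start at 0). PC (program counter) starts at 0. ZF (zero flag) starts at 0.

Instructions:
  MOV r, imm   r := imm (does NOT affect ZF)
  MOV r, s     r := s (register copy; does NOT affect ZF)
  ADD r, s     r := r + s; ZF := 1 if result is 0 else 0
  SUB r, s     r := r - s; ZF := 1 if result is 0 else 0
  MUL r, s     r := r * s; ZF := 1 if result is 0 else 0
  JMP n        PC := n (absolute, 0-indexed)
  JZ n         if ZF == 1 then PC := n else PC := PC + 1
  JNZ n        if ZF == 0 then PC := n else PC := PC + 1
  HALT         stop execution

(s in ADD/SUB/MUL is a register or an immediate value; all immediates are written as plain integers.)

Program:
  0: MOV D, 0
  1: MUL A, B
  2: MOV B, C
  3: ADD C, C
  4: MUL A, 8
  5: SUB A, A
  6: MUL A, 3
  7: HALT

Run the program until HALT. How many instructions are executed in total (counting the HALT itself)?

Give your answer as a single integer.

Answer: 8

Derivation:
Step 1: PC=0 exec 'MOV D, 0'. After: A=0 B=0 C=0 D=0 ZF=0 PC=1
Step 2: PC=1 exec 'MUL A, B'. After: A=0 B=0 C=0 D=0 ZF=1 PC=2
Step 3: PC=2 exec 'MOV B, C'. After: A=0 B=0 C=0 D=0 ZF=1 PC=3
Step 4: PC=3 exec 'ADD C, C'. After: A=0 B=0 C=0 D=0 ZF=1 PC=4
Step 5: PC=4 exec 'MUL A, 8'. After: A=0 B=0 C=0 D=0 ZF=1 PC=5
Step 6: PC=5 exec 'SUB A, A'. After: A=0 B=0 C=0 D=0 ZF=1 PC=6
Step 7: PC=6 exec 'MUL A, 3'. After: A=0 B=0 C=0 D=0 ZF=1 PC=7
Step 8: PC=7 exec 'HALT'. After: A=0 B=0 C=0 D=0 ZF=1 PC=7 HALTED
Total instructions executed: 8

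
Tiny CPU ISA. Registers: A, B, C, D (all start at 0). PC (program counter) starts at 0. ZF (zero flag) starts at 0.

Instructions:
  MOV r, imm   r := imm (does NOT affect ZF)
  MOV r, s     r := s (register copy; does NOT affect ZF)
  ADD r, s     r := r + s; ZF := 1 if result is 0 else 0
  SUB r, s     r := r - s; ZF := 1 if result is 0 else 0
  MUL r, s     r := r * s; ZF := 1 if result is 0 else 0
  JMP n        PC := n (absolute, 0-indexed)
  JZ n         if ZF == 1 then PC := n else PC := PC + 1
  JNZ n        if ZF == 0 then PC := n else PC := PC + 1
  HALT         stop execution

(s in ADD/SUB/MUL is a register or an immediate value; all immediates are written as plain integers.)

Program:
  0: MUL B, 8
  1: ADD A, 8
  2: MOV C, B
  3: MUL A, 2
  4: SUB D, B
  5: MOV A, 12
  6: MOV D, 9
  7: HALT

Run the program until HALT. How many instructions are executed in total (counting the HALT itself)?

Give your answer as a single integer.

Answer: 8

Derivation:
Step 1: PC=0 exec 'MUL B, 8'. After: A=0 B=0 C=0 D=0 ZF=1 PC=1
Step 2: PC=1 exec 'ADD A, 8'. After: A=8 B=0 C=0 D=0 ZF=0 PC=2
Step 3: PC=2 exec 'MOV C, B'. After: A=8 B=0 C=0 D=0 ZF=0 PC=3
Step 4: PC=3 exec 'MUL A, 2'. After: A=16 B=0 C=0 D=0 ZF=0 PC=4
Step 5: PC=4 exec 'SUB D, B'. After: A=16 B=0 C=0 D=0 ZF=1 PC=5
Step 6: PC=5 exec 'MOV A, 12'. After: A=12 B=0 C=0 D=0 ZF=1 PC=6
Step 7: PC=6 exec 'MOV D, 9'. After: A=12 B=0 C=0 D=9 ZF=1 PC=7
Step 8: PC=7 exec 'HALT'. After: A=12 B=0 C=0 D=9 ZF=1 PC=7 HALTED
Total instructions executed: 8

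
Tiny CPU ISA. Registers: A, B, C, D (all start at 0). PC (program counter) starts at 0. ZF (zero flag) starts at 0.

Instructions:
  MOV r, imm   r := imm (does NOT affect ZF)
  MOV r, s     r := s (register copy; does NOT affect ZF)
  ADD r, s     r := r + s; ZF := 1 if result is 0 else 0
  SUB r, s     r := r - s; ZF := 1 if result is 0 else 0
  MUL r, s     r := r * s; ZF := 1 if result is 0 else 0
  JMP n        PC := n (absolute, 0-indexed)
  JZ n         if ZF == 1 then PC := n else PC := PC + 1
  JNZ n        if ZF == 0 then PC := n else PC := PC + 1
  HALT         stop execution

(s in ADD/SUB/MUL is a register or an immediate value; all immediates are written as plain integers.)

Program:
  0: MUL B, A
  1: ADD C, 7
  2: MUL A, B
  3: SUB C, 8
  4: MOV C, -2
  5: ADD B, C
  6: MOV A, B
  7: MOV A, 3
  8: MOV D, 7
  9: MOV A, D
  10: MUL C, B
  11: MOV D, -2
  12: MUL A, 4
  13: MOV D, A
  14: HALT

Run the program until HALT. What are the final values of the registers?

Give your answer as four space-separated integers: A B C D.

Step 1: PC=0 exec 'MUL B, A'. After: A=0 B=0 C=0 D=0 ZF=1 PC=1
Step 2: PC=1 exec 'ADD C, 7'. After: A=0 B=0 C=7 D=0 ZF=0 PC=2
Step 3: PC=2 exec 'MUL A, B'. After: A=0 B=0 C=7 D=0 ZF=1 PC=3
Step 4: PC=3 exec 'SUB C, 8'. After: A=0 B=0 C=-1 D=0 ZF=0 PC=4
Step 5: PC=4 exec 'MOV C, -2'. After: A=0 B=0 C=-2 D=0 ZF=0 PC=5
Step 6: PC=5 exec 'ADD B, C'. After: A=0 B=-2 C=-2 D=0 ZF=0 PC=6
Step 7: PC=6 exec 'MOV A, B'. After: A=-2 B=-2 C=-2 D=0 ZF=0 PC=7
Step 8: PC=7 exec 'MOV A, 3'. After: A=3 B=-2 C=-2 D=0 ZF=0 PC=8
Step 9: PC=8 exec 'MOV D, 7'. After: A=3 B=-2 C=-2 D=7 ZF=0 PC=9
Step 10: PC=9 exec 'MOV A, D'. After: A=7 B=-2 C=-2 D=7 ZF=0 PC=10
Step 11: PC=10 exec 'MUL C, B'. After: A=7 B=-2 C=4 D=7 ZF=0 PC=11
Step 12: PC=11 exec 'MOV D, -2'. After: A=7 B=-2 C=4 D=-2 ZF=0 PC=12
Step 13: PC=12 exec 'MUL A, 4'. After: A=28 B=-2 C=4 D=-2 ZF=0 PC=13
Step 14: PC=13 exec 'MOV D, A'. After: A=28 B=-2 C=4 D=28 ZF=0 PC=14
Step 15: PC=14 exec 'HALT'. After: A=28 B=-2 C=4 D=28 ZF=0 PC=14 HALTED

Answer: 28 -2 4 28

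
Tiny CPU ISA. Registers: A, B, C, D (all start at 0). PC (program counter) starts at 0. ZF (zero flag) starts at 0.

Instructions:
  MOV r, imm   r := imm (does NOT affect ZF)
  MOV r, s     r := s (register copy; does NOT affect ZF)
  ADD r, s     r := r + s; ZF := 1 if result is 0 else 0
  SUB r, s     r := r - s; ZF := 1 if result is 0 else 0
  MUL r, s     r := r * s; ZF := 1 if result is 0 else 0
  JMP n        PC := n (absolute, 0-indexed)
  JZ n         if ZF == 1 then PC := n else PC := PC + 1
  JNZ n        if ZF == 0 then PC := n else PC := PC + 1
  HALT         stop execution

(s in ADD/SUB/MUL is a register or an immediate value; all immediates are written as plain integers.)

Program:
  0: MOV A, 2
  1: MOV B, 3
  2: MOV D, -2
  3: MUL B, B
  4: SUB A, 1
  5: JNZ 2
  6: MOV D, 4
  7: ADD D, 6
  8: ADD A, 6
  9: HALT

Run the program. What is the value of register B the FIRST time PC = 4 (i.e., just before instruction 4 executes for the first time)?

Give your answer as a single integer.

Step 1: PC=0 exec 'MOV A, 2'. After: A=2 B=0 C=0 D=0 ZF=0 PC=1
Step 2: PC=1 exec 'MOV B, 3'. After: A=2 B=3 C=0 D=0 ZF=0 PC=2
Step 3: PC=2 exec 'MOV D, -2'. After: A=2 B=3 C=0 D=-2 ZF=0 PC=3
Step 4: PC=3 exec 'MUL B, B'. After: A=2 B=9 C=0 D=-2 ZF=0 PC=4
First time PC=4: B=9

9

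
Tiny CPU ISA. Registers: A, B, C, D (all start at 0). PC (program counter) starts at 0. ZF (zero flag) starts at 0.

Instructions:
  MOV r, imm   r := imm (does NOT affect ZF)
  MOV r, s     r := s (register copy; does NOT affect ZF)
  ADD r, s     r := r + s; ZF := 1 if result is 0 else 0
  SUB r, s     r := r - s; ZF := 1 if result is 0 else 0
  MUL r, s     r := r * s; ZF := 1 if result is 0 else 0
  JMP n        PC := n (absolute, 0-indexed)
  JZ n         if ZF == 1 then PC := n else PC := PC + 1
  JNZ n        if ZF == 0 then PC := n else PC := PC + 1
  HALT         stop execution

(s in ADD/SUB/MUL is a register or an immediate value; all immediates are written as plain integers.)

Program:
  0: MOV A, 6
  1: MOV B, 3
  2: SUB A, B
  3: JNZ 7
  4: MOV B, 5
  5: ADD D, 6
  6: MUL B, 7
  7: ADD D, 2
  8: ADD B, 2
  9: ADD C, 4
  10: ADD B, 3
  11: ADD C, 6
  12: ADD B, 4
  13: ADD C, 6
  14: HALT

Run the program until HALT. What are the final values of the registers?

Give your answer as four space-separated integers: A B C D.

Step 1: PC=0 exec 'MOV A, 6'. After: A=6 B=0 C=0 D=0 ZF=0 PC=1
Step 2: PC=1 exec 'MOV B, 3'. After: A=6 B=3 C=0 D=0 ZF=0 PC=2
Step 3: PC=2 exec 'SUB A, B'. After: A=3 B=3 C=0 D=0 ZF=0 PC=3
Step 4: PC=3 exec 'JNZ 7'. After: A=3 B=3 C=0 D=0 ZF=0 PC=7
Step 5: PC=7 exec 'ADD D, 2'. After: A=3 B=3 C=0 D=2 ZF=0 PC=8
Step 6: PC=8 exec 'ADD B, 2'. After: A=3 B=5 C=0 D=2 ZF=0 PC=9
Step 7: PC=9 exec 'ADD C, 4'. After: A=3 B=5 C=4 D=2 ZF=0 PC=10
Step 8: PC=10 exec 'ADD B, 3'. After: A=3 B=8 C=4 D=2 ZF=0 PC=11
Step 9: PC=11 exec 'ADD C, 6'. After: A=3 B=8 C=10 D=2 ZF=0 PC=12
Step 10: PC=12 exec 'ADD B, 4'. After: A=3 B=12 C=10 D=2 ZF=0 PC=13
Step 11: PC=13 exec 'ADD C, 6'. After: A=3 B=12 C=16 D=2 ZF=0 PC=14
Step 12: PC=14 exec 'HALT'. After: A=3 B=12 C=16 D=2 ZF=0 PC=14 HALTED

Answer: 3 12 16 2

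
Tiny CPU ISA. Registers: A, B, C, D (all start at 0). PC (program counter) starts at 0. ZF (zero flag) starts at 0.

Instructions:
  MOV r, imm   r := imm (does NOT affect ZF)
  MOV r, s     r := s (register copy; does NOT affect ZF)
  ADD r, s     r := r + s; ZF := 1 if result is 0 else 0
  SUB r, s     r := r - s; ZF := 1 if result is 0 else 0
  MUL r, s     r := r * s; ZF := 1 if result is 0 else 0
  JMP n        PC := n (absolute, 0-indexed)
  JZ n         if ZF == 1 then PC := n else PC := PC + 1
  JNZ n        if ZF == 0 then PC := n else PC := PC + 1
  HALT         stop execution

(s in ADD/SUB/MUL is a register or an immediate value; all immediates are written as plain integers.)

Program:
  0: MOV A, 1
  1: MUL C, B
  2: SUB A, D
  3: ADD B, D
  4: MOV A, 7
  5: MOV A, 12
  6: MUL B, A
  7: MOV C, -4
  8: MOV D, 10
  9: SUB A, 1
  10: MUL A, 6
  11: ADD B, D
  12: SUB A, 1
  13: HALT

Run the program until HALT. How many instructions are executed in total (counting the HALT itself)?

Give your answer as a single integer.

Answer: 14

Derivation:
Step 1: PC=0 exec 'MOV A, 1'. After: A=1 B=0 C=0 D=0 ZF=0 PC=1
Step 2: PC=1 exec 'MUL C, B'. After: A=1 B=0 C=0 D=0 ZF=1 PC=2
Step 3: PC=2 exec 'SUB A, D'. After: A=1 B=0 C=0 D=0 ZF=0 PC=3
Step 4: PC=3 exec 'ADD B, D'. After: A=1 B=0 C=0 D=0 ZF=1 PC=4
Step 5: PC=4 exec 'MOV A, 7'. After: A=7 B=0 C=0 D=0 ZF=1 PC=5
Step 6: PC=5 exec 'MOV A, 12'. After: A=12 B=0 C=0 D=0 ZF=1 PC=6
Step 7: PC=6 exec 'MUL B, A'. After: A=12 B=0 C=0 D=0 ZF=1 PC=7
Step 8: PC=7 exec 'MOV C, -4'. After: A=12 B=0 C=-4 D=0 ZF=1 PC=8
Step 9: PC=8 exec 'MOV D, 10'. After: A=12 B=0 C=-4 D=10 ZF=1 PC=9
Step 10: PC=9 exec 'SUB A, 1'. After: A=11 B=0 C=-4 D=10 ZF=0 PC=10
Step 11: PC=10 exec 'MUL A, 6'. After: A=66 B=0 C=-4 D=10 ZF=0 PC=11
Step 12: PC=11 exec 'ADD B, D'. After: A=66 B=10 C=-4 D=10 ZF=0 PC=12
Step 13: PC=12 exec 'SUB A, 1'. After: A=65 B=10 C=-4 D=10 ZF=0 PC=13
Step 14: PC=13 exec 'HALT'. After: A=65 B=10 C=-4 D=10 ZF=0 PC=13 HALTED
Total instructions executed: 14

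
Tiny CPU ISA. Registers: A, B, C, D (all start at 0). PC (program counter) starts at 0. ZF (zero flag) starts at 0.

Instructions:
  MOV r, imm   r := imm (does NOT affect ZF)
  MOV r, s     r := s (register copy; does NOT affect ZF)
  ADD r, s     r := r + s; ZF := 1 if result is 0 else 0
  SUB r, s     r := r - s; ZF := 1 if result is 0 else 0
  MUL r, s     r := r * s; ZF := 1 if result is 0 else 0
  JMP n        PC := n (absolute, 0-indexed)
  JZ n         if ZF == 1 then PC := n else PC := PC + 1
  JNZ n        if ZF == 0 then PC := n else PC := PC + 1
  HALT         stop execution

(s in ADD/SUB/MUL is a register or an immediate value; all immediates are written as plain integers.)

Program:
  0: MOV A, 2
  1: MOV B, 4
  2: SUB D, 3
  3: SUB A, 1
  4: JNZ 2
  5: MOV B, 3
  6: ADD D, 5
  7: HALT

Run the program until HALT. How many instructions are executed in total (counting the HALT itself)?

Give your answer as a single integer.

Step 1: PC=0 exec 'MOV A, 2'. After: A=2 B=0 C=0 D=0 ZF=0 PC=1
Step 2: PC=1 exec 'MOV B, 4'. After: A=2 B=4 C=0 D=0 ZF=0 PC=2
Step 3: PC=2 exec 'SUB D, 3'. After: A=2 B=4 C=0 D=-3 ZF=0 PC=3
Step 4: PC=3 exec 'SUB A, 1'. After: A=1 B=4 C=0 D=-3 ZF=0 PC=4
Step 5: PC=4 exec 'JNZ 2'. After: A=1 B=4 C=0 D=-3 ZF=0 PC=2
Step 6: PC=2 exec 'SUB D, 3'. After: A=1 B=4 C=0 D=-6 ZF=0 PC=3
Step 7: PC=3 exec 'SUB A, 1'. After: A=0 B=4 C=0 D=-6 ZF=1 PC=4
Step 8: PC=4 exec 'JNZ 2'. After: A=0 B=4 C=0 D=-6 ZF=1 PC=5
Step 9: PC=5 exec 'MOV B, 3'. After: A=0 B=3 C=0 D=-6 ZF=1 PC=6
Step 10: PC=6 exec 'ADD D, 5'. After: A=0 B=3 C=0 D=-1 ZF=0 PC=7
Step 11: PC=7 exec 'HALT'. After: A=0 B=3 C=0 D=-1 ZF=0 PC=7 HALTED
Total instructions executed: 11

Answer: 11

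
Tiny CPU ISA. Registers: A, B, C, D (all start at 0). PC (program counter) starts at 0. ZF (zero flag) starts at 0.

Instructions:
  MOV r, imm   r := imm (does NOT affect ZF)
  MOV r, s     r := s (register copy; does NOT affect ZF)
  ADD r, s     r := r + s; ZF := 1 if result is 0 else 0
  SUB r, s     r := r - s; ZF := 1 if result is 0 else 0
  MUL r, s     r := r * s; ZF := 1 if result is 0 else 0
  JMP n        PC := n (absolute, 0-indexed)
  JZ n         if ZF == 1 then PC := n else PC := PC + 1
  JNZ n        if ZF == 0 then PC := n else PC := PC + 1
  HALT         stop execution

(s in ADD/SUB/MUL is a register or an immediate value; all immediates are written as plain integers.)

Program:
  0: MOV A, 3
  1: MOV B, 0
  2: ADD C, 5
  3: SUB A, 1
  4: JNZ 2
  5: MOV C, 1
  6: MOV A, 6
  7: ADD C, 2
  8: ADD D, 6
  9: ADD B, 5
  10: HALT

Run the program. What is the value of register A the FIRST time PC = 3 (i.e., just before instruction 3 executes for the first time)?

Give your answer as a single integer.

Step 1: PC=0 exec 'MOV A, 3'. After: A=3 B=0 C=0 D=0 ZF=0 PC=1
Step 2: PC=1 exec 'MOV B, 0'. After: A=3 B=0 C=0 D=0 ZF=0 PC=2
Step 3: PC=2 exec 'ADD C, 5'. After: A=3 B=0 C=5 D=0 ZF=0 PC=3
First time PC=3: A=3

3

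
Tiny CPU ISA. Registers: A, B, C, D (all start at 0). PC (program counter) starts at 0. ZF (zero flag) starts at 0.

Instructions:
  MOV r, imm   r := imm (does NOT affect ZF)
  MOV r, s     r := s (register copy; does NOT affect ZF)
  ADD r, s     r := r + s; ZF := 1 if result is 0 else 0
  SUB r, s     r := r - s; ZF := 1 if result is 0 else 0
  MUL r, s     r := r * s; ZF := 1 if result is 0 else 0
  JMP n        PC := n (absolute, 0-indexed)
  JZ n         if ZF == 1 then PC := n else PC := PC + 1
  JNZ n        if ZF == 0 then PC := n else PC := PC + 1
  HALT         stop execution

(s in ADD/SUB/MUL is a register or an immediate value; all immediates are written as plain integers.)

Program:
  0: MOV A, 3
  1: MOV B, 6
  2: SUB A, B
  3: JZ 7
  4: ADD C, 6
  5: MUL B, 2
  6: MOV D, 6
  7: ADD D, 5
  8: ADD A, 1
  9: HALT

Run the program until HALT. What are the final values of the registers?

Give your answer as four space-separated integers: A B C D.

Answer: -2 12 6 11

Derivation:
Step 1: PC=0 exec 'MOV A, 3'. After: A=3 B=0 C=0 D=0 ZF=0 PC=1
Step 2: PC=1 exec 'MOV B, 6'. After: A=3 B=6 C=0 D=0 ZF=0 PC=2
Step 3: PC=2 exec 'SUB A, B'. After: A=-3 B=6 C=0 D=0 ZF=0 PC=3
Step 4: PC=3 exec 'JZ 7'. After: A=-3 B=6 C=0 D=0 ZF=0 PC=4
Step 5: PC=4 exec 'ADD C, 6'. After: A=-3 B=6 C=6 D=0 ZF=0 PC=5
Step 6: PC=5 exec 'MUL B, 2'. After: A=-3 B=12 C=6 D=0 ZF=0 PC=6
Step 7: PC=6 exec 'MOV D, 6'. After: A=-3 B=12 C=6 D=6 ZF=0 PC=7
Step 8: PC=7 exec 'ADD D, 5'. After: A=-3 B=12 C=6 D=11 ZF=0 PC=8
Step 9: PC=8 exec 'ADD A, 1'. After: A=-2 B=12 C=6 D=11 ZF=0 PC=9
Step 10: PC=9 exec 'HALT'. After: A=-2 B=12 C=6 D=11 ZF=0 PC=9 HALTED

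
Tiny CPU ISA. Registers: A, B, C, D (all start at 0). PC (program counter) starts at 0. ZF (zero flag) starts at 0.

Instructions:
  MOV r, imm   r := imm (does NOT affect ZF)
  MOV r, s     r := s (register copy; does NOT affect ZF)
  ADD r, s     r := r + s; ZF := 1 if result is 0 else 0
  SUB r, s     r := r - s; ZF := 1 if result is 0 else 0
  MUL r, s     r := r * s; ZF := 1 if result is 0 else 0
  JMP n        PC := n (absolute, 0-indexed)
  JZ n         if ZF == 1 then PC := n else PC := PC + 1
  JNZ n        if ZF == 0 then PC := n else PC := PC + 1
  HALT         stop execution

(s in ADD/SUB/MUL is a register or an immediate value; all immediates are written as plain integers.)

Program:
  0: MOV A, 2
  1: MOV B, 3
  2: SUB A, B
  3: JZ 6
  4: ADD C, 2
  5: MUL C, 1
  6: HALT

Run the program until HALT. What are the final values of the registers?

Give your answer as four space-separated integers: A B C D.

Step 1: PC=0 exec 'MOV A, 2'. After: A=2 B=0 C=0 D=0 ZF=0 PC=1
Step 2: PC=1 exec 'MOV B, 3'. After: A=2 B=3 C=0 D=0 ZF=0 PC=2
Step 3: PC=2 exec 'SUB A, B'. After: A=-1 B=3 C=0 D=0 ZF=0 PC=3
Step 4: PC=3 exec 'JZ 6'. After: A=-1 B=3 C=0 D=0 ZF=0 PC=4
Step 5: PC=4 exec 'ADD C, 2'. After: A=-1 B=3 C=2 D=0 ZF=0 PC=5
Step 6: PC=5 exec 'MUL C, 1'. After: A=-1 B=3 C=2 D=0 ZF=0 PC=6
Step 7: PC=6 exec 'HALT'. After: A=-1 B=3 C=2 D=0 ZF=0 PC=6 HALTED

Answer: -1 3 2 0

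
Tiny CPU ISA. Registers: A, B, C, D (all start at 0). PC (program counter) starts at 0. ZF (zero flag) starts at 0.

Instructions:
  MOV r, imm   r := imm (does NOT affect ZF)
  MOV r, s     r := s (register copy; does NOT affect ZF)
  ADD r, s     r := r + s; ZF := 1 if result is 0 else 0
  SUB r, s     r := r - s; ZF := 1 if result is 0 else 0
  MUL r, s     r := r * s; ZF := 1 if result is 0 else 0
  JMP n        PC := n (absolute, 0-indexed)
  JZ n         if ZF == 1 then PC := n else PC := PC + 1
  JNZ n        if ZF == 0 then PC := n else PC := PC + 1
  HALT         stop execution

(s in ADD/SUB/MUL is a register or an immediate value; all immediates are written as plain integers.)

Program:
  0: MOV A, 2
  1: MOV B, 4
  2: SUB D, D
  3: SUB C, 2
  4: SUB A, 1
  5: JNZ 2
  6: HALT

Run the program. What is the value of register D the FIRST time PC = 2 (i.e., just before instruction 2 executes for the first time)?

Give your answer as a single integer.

Step 1: PC=0 exec 'MOV A, 2'. After: A=2 B=0 C=0 D=0 ZF=0 PC=1
Step 2: PC=1 exec 'MOV B, 4'. After: A=2 B=4 C=0 D=0 ZF=0 PC=2
First time PC=2: D=0

0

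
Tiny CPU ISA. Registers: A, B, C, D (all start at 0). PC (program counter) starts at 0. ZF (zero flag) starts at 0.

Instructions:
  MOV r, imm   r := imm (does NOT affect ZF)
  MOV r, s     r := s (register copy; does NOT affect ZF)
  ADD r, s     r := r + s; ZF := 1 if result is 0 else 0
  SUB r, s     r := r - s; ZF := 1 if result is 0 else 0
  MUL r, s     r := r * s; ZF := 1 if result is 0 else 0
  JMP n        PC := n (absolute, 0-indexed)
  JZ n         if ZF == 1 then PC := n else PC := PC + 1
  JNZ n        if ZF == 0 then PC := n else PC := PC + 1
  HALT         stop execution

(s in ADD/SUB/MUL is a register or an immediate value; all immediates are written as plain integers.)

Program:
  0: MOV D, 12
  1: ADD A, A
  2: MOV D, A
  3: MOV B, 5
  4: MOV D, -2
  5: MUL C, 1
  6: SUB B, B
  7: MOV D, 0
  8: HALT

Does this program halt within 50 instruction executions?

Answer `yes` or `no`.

Step 1: PC=0 exec 'MOV D, 12'. After: A=0 B=0 C=0 D=12 ZF=0 PC=1
Step 2: PC=1 exec 'ADD A, A'. After: A=0 B=0 C=0 D=12 ZF=1 PC=2
Step 3: PC=2 exec 'MOV D, A'. After: A=0 B=0 C=0 D=0 ZF=1 PC=3
Step 4: PC=3 exec 'MOV B, 5'. After: A=0 B=5 C=0 D=0 ZF=1 PC=4
Step 5: PC=4 exec 'MOV D, -2'. After: A=0 B=5 C=0 D=-2 ZF=1 PC=5
Step 6: PC=5 exec 'MUL C, 1'. After: A=0 B=5 C=0 D=-2 ZF=1 PC=6
Step 7: PC=6 exec 'SUB B, B'. After: A=0 B=0 C=0 D=-2 ZF=1 PC=7
Step 8: PC=7 exec 'MOV D, 0'. After: A=0 B=0 C=0 D=0 ZF=1 PC=8
Step 9: PC=8 exec 'HALT'. After: A=0 B=0 C=0 D=0 ZF=1 PC=8 HALTED

Answer: yes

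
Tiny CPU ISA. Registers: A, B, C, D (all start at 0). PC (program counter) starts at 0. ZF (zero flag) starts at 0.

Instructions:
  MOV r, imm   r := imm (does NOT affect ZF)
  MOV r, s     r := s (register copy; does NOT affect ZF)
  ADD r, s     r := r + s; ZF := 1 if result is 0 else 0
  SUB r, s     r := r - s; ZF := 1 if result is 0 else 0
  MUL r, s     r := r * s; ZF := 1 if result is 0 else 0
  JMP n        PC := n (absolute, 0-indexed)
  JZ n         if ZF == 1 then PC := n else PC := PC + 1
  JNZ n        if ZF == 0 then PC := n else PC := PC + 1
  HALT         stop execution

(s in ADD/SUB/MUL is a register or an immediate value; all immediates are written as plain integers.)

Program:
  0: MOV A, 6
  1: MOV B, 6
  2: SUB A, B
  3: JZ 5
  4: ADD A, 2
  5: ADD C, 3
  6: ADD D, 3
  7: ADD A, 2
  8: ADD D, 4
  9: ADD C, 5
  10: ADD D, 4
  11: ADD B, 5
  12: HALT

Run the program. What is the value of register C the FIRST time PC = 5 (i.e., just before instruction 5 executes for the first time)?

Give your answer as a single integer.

Step 1: PC=0 exec 'MOV A, 6'. After: A=6 B=0 C=0 D=0 ZF=0 PC=1
Step 2: PC=1 exec 'MOV B, 6'. After: A=6 B=6 C=0 D=0 ZF=0 PC=2
Step 3: PC=2 exec 'SUB A, B'. After: A=0 B=6 C=0 D=0 ZF=1 PC=3
Step 4: PC=3 exec 'JZ 5'. After: A=0 B=6 C=0 D=0 ZF=1 PC=5
First time PC=5: C=0

0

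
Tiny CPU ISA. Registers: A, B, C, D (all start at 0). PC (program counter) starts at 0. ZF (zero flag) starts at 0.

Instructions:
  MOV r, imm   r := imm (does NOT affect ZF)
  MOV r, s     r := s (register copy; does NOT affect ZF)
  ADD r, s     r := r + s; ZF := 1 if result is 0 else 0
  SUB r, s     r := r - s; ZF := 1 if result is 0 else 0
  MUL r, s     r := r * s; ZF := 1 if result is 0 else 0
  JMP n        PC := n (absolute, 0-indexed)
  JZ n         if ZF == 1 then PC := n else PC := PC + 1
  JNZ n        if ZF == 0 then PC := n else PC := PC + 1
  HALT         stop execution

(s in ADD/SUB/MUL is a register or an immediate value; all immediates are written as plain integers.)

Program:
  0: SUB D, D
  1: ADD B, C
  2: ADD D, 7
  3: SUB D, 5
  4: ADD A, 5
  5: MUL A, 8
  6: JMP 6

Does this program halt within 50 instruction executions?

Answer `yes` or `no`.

Answer: no

Derivation:
Step 1: PC=0 exec 'SUB D, D'. After: A=0 B=0 C=0 D=0 ZF=1 PC=1
Step 2: PC=1 exec 'ADD B, C'. After: A=0 B=0 C=0 D=0 ZF=1 PC=2
Step 3: PC=2 exec 'ADD D, 7'. After: A=0 B=0 C=0 D=7 ZF=0 PC=3
Step 4: PC=3 exec 'SUB D, 5'. After: A=0 B=0 C=0 D=2 ZF=0 PC=4
Step 5: PC=4 exec 'ADD A, 5'. After: A=5 B=0 C=0 D=2 ZF=0 PC=5
Step 6: PC=5 exec 'MUL A, 8'. After: A=40 B=0 C=0 D=2 ZF=0 PC=6
Step 7: PC=6 exec 'JMP 6'. After: A=40 B=0 C=0 D=2 ZF=0 PC=6
State after step 7 equals state after step 6: the program is in a cycle of length 1 and will never halt.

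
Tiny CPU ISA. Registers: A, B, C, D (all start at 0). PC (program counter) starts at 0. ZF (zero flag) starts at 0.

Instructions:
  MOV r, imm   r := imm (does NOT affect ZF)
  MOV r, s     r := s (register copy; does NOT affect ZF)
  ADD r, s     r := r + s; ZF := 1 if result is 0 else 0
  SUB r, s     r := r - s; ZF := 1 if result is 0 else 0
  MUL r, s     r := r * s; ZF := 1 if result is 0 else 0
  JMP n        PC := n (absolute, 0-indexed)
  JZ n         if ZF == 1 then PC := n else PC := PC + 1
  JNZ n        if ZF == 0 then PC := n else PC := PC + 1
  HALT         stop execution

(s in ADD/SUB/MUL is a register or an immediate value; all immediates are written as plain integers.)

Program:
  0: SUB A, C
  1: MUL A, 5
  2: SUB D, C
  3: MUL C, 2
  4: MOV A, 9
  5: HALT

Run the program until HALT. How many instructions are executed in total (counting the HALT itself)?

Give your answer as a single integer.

Step 1: PC=0 exec 'SUB A, C'. After: A=0 B=0 C=0 D=0 ZF=1 PC=1
Step 2: PC=1 exec 'MUL A, 5'. After: A=0 B=0 C=0 D=0 ZF=1 PC=2
Step 3: PC=2 exec 'SUB D, C'. After: A=0 B=0 C=0 D=0 ZF=1 PC=3
Step 4: PC=3 exec 'MUL C, 2'. After: A=0 B=0 C=0 D=0 ZF=1 PC=4
Step 5: PC=4 exec 'MOV A, 9'. After: A=9 B=0 C=0 D=0 ZF=1 PC=5
Step 6: PC=5 exec 'HALT'. After: A=9 B=0 C=0 D=0 ZF=1 PC=5 HALTED
Total instructions executed: 6

Answer: 6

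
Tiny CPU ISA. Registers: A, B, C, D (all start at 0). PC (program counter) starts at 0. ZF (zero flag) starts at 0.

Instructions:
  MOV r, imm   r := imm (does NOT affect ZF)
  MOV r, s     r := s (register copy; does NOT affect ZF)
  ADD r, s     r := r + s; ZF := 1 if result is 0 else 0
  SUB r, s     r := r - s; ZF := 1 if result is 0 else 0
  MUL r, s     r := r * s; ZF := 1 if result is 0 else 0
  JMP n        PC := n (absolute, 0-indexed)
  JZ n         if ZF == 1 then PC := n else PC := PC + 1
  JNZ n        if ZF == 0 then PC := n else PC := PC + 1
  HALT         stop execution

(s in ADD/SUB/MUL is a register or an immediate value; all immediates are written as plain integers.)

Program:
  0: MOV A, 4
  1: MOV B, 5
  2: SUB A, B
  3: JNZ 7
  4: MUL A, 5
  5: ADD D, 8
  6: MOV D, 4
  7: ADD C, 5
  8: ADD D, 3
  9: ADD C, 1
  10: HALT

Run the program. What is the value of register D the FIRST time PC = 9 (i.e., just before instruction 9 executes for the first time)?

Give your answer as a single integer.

Step 1: PC=0 exec 'MOV A, 4'. After: A=4 B=0 C=0 D=0 ZF=0 PC=1
Step 2: PC=1 exec 'MOV B, 5'. After: A=4 B=5 C=0 D=0 ZF=0 PC=2
Step 3: PC=2 exec 'SUB A, B'. After: A=-1 B=5 C=0 D=0 ZF=0 PC=3
Step 4: PC=3 exec 'JNZ 7'. After: A=-1 B=5 C=0 D=0 ZF=0 PC=7
Step 5: PC=7 exec 'ADD C, 5'. After: A=-1 B=5 C=5 D=0 ZF=0 PC=8
Step 6: PC=8 exec 'ADD D, 3'. After: A=-1 B=5 C=5 D=3 ZF=0 PC=9
First time PC=9: D=3

3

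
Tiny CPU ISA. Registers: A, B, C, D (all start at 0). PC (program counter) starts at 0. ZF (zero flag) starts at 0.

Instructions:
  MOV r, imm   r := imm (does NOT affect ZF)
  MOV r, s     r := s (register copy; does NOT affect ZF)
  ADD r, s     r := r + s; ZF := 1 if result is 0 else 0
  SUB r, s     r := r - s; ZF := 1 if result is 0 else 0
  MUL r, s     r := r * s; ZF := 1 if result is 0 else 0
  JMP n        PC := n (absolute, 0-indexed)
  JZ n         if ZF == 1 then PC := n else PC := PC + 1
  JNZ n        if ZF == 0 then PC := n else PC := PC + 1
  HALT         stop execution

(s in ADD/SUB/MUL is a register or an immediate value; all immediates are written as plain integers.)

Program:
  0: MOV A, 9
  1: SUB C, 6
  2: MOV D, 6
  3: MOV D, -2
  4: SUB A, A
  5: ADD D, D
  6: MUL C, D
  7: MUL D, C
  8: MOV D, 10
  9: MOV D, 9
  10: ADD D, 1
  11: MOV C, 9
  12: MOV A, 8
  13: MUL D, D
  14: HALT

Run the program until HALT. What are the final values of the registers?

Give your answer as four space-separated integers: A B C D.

Step 1: PC=0 exec 'MOV A, 9'. After: A=9 B=0 C=0 D=0 ZF=0 PC=1
Step 2: PC=1 exec 'SUB C, 6'. After: A=9 B=0 C=-6 D=0 ZF=0 PC=2
Step 3: PC=2 exec 'MOV D, 6'. After: A=9 B=0 C=-6 D=6 ZF=0 PC=3
Step 4: PC=3 exec 'MOV D, -2'. After: A=9 B=0 C=-6 D=-2 ZF=0 PC=4
Step 5: PC=4 exec 'SUB A, A'. After: A=0 B=0 C=-6 D=-2 ZF=1 PC=5
Step 6: PC=5 exec 'ADD D, D'. After: A=0 B=0 C=-6 D=-4 ZF=0 PC=6
Step 7: PC=6 exec 'MUL C, D'. After: A=0 B=0 C=24 D=-4 ZF=0 PC=7
Step 8: PC=7 exec 'MUL D, C'. After: A=0 B=0 C=24 D=-96 ZF=0 PC=8
Step 9: PC=8 exec 'MOV D, 10'. After: A=0 B=0 C=24 D=10 ZF=0 PC=9
Step 10: PC=9 exec 'MOV D, 9'. After: A=0 B=0 C=24 D=9 ZF=0 PC=10
Step 11: PC=10 exec 'ADD D, 1'. After: A=0 B=0 C=24 D=10 ZF=0 PC=11
Step 12: PC=11 exec 'MOV C, 9'. After: A=0 B=0 C=9 D=10 ZF=0 PC=12
Step 13: PC=12 exec 'MOV A, 8'. After: A=8 B=0 C=9 D=10 ZF=0 PC=13
Step 14: PC=13 exec 'MUL D, D'. After: A=8 B=0 C=9 D=100 ZF=0 PC=14
Step 15: PC=14 exec 'HALT'. After: A=8 B=0 C=9 D=100 ZF=0 PC=14 HALTED

Answer: 8 0 9 100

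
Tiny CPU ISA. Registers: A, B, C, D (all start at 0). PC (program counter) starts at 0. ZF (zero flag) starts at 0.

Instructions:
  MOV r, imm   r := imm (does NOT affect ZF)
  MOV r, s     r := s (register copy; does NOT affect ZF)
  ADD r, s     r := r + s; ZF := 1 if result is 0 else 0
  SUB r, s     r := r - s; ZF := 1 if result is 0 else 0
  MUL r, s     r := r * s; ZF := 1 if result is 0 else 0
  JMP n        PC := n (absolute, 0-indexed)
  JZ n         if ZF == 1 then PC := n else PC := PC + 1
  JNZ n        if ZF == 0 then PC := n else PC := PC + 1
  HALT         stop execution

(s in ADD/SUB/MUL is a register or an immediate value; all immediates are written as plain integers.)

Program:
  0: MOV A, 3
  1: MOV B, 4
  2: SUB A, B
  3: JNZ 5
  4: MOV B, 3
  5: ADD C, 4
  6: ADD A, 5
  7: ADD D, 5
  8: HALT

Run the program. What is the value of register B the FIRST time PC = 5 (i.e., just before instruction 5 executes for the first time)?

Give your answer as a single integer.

Step 1: PC=0 exec 'MOV A, 3'. After: A=3 B=0 C=0 D=0 ZF=0 PC=1
Step 2: PC=1 exec 'MOV B, 4'. After: A=3 B=4 C=0 D=0 ZF=0 PC=2
Step 3: PC=2 exec 'SUB A, B'. After: A=-1 B=4 C=0 D=0 ZF=0 PC=3
Step 4: PC=3 exec 'JNZ 5'. After: A=-1 B=4 C=0 D=0 ZF=0 PC=5
First time PC=5: B=4

4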